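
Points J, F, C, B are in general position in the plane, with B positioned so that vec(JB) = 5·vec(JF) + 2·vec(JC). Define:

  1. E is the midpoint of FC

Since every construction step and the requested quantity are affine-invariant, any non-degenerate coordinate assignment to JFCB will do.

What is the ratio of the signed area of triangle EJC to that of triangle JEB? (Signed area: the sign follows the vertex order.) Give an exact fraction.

Choose coordinates J = (0, 0), F = (1, 0), C = (0, 1), B = (5, 2).
1. E is the midpoint of FC ⇒ E = (1/2, 1/2)
2·[EJC] = -1/2, 2·[JEB] = -3/2
[EJC]:[JEB] = -1/2:-3/2 = 1/3

[EJC]:[JEB] = 1/3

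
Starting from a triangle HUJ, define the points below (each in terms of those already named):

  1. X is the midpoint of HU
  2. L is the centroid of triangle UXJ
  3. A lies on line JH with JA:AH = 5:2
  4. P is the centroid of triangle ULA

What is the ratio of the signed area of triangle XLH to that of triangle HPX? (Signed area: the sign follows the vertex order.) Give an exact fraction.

Assign H = (0, 0), U = (1, 0), J = (0, 1) — the answer is frame-independent, so this choice is without loss of generality.
1. X is the midpoint of HU ⇒ X = (1/2, 0)
2. L is the centroid of triangle UXJ ⇒ L = (1/2, 1/3)
3. A lies on line JH with JA:AH = 5:2 ⇒ A = (0, 2/7)
4. P is the centroid of triangle ULA ⇒ P = (1/2, 13/63)
2·[XLH] = 1/6, 2·[HPX] = -13/126
[XLH]:[HPX] = 1/6:-13/126 = -21/13

[XLH]:[HPX] = -21/13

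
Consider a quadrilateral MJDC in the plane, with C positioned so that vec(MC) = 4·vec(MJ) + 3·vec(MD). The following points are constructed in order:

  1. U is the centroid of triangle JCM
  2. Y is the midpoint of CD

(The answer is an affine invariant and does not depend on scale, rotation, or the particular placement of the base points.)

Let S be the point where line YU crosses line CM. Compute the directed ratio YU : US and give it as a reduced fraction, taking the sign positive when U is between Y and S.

Work in coordinates with M = (0, 0), J = (1, 0), D = (0, 1), C = (4, 3).
1. U is the centroid of triangle JCM ⇒ U = (5/3, 1)
2. Y is the midpoint of CD ⇒ Y = (2, 2)
line YU meets CM at S = (16/9, 4/3)
U = Y + t·(S−Y) with t = 3/2, so YU:US = 3/2:-1/2

YU:US = -3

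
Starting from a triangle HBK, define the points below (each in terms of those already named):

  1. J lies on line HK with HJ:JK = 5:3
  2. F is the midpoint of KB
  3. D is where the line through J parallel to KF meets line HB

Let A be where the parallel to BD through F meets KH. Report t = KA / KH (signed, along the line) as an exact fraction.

Set H = (0, 0), B = (1, 0), K = (0, 1); any affine frame gives the same invariant.
1. J lies on line HK with HJ:JK = 5:3 ⇒ J = (0, 5/8)
2. F is the midpoint of KB ⇒ F = (1/2, 1/2)
3. D is where the line through J parallel to KF meets line HB ⇒ D = (5/8, 0)
through F parallel to BD: direction (-3/8, 0); meets KH at A = (0, 1/2)
A = K + t·(H−K) with t = 1/2

t = 1/2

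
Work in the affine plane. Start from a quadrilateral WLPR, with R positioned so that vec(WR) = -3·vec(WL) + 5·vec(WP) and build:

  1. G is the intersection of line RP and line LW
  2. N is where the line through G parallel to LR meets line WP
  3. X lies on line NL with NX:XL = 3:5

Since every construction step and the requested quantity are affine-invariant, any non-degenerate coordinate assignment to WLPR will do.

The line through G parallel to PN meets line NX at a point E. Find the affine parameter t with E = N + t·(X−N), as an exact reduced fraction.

Assign W = (0, 0), L = (1, 0), P = (0, 1), R = (-3, 5) — the answer is frame-independent, so this choice is without loss of generality.
1. G is the intersection of line RP and line LW ⇒ G = (3/4, 0)
2. N is where the line through G parallel to LR meets line WP ⇒ N = (0, 15/16)
3. X lies on line NL with NX:XL = 3:5 ⇒ X = (3/8, 75/128)
through G parallel to PN: direction (0, -1/16); meets NX at E = (3/4, 15/64)
E = N + t·(X−N) with t = 2

t = 2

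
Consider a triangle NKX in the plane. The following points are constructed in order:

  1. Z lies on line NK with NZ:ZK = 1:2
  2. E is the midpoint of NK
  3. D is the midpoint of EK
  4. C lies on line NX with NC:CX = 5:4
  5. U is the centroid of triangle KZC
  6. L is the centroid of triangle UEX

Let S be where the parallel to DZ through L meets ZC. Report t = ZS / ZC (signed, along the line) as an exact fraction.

t = 32/45

Set N = (0, 0), K = (1, 0), X = (0, 1); any affine frame gives the same invariant.
1. Z lies on line NK with NZ:ZK = 1:2 ⇒ Z = (1/3, 0)
2. E is the midpoint of NK ⇒ E = (1/2, 0)
3. D is the midpoint of EK ⇒ D = (3/4, 0)
4. C lies on line NX with NC:CX = 5:4 ⇒ C = (0, 5/9)
5. U is the centroid of triangle KZC ⇒ U = (4/9, 5/27)
6. L is the centroid of triangle UEX ⇒ L = (17/54, 32/81)
through L parallel to DZ: direction (-5/12, 0); meets ZC at S = (13/135, 32/81)
S = Z + t·(C−Z) with t = 32/45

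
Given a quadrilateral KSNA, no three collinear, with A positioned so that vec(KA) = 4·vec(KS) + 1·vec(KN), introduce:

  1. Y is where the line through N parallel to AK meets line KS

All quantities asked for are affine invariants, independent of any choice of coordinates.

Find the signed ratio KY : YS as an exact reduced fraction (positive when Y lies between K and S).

KY:YS = -4/5

Choose coordinates K = (0, 0), S = (1, 0), N = (0, 1), A = (4, 1).
1. Y is where the line through N parallel to AK meets line KS ⇒ Y = (-4, 0)
Y = K + t·(S−K) with t = -4, so KY:YS = t:(1−t) = -4:5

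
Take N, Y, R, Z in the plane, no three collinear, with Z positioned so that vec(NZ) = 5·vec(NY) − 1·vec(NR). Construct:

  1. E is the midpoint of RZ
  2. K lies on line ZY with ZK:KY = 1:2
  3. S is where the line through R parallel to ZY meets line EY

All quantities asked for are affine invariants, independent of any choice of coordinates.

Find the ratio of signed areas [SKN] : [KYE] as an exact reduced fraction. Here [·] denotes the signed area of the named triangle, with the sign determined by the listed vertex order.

Assign N = (0, 0), Y = (1, 0), R = (0, 1), Z = (5, -1) — the answer is frame-independent, so this choice is without loss of generality.
1. E is the midpoint of RZ ⇒ E = (5/2, 0)
2. K lies on line ZY with ZK:KY = 1:2 ⇒ K = (11/3, -2/3)
3. S is where the line through R parallel to ZY meets line EY ⇒ S = (4, 0)
2·[SKN] = -8/3, 2·[KYE] = -1
[SKN]:[KYE] = -8/3:-1 = 8/3

[SKN]:[KYE] = 8/3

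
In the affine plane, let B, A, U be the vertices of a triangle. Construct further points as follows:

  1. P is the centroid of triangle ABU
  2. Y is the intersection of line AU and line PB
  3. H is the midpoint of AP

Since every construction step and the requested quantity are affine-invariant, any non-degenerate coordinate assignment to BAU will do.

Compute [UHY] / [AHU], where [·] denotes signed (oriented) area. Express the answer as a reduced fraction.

Assign B = (0, 0), A = (1, 0), U = (0, 1) — the answer is frame-independent, so this choice is without loss of generality.
1. P is the centroid of triangle ABU ⇒ P = (1/3, 1/3)
2. Y is the intersection of line AU and line PB ⇒ Y = (1/2, 1/2)
3. H is the midpoint of AP ⇒ H = (2/3, 1/6)
2·[UHY] = 1/12, 2·[AHU] = -1/6
[UHY]:[AHU] = 1/12:-1/6 = -1/2

[UHY]:[AHU] = -1/2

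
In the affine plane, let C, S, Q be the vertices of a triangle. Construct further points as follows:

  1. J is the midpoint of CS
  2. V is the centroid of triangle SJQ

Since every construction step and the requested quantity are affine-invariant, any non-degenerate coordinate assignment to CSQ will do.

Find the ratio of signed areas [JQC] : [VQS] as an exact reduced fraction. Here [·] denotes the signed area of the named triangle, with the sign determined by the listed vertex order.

Work in coordinates with C = (0, 0), S = (1, 0), Q = (0, 1).
1. J is the midpoint of CS ⇒ J = (1/2, 0)
2. V is the centroid of triangle SJQ ⇒ V = (1/2, 1/3)
2·[JQC] = 1/2, 2·[VQS] = -1/6
[JQC]:[VQS] = 1/2:-1/6 = -3

[JQC]:[VQS] = -3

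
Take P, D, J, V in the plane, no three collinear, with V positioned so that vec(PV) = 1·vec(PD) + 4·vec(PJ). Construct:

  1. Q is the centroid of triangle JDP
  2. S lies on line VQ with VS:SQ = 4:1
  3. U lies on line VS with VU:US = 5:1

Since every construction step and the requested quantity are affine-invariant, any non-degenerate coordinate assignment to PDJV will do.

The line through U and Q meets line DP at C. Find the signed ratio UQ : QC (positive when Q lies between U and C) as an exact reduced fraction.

Set P = (0, 0), D = (1, 0), J = (0, 1), V = (1, 4); any affine frame gives the same invariant.
1. Q is the centroid of triangle JDP ⇒ Q = (1/3, 1/3)
2. S lies on line VQ with VS:SQ = 4:1 ⇒ S = (7/15, 16/15)
3. U lies on line VS with VU:US = 5:1 ⇒ U = (5/9, 14/9)
line UQ meets DP at C = (3/11, 0)
Q = U + t·(C−U) with t = 11/14, so UQ:QC = 11/14:3/14

UQ:QC = 11/3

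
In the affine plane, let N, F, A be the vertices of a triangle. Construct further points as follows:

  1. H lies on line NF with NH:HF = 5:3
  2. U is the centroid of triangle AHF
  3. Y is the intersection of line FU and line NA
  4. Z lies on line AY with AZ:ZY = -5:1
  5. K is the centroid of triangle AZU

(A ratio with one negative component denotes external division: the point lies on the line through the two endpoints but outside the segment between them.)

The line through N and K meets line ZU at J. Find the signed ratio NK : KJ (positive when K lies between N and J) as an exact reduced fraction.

NK:KJ = -34/5

Work in coordinates with N = (0, 0), F = (1, 0), A = (0, 1).
1. H lies on line NF with NH:HF = 5:3 ⇒ H = (5/8, 0)
2. U is the centroid of triangle AHF ⇒ U = (13/24, 1/3)
3. Y is the intersection of line FU and line NA ⇒ Y = (0, 8/11)
4. Z lies on line AY with AZ:ZY = -5:1 ⇒ Z = (0, 29/44)
5. K is the centroid of triangle AZU ⇒ K = (13/72, 263/396)
line NK meets ZU at J = (377/2448, 7627/13464)
K = N + t·(J−N) with t = 34/29, so NK:KJ = 34/29:-5/29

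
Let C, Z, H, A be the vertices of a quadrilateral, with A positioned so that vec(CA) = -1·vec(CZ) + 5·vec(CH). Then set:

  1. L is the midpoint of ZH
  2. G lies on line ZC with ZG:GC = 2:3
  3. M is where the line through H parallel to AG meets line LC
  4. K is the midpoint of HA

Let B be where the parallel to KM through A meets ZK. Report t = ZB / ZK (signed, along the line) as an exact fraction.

t = 17/18

Work in coordinates with C = (0, 0), Z = (1, 0), H = (0, 1), A = (-1, 5).
1. L is the midpoint of ZH ⇒ L = (1/2, 1/2)
2. G lies on line ZC with ZG:GC = 2:3 ⇒ G = (3/5, 0)
3. M is where the line through H parallel to AG meets line LC ⇒ M = (8/33, 8/33)
4. K is the midpoint of HA ⇒ K = (-1/2, 3)
through A parallel to KM: direction (49/66, -91/33); meets ZK at B = (-5/12, 17/6)
B = Z + t·(K−Z) with t = 17/18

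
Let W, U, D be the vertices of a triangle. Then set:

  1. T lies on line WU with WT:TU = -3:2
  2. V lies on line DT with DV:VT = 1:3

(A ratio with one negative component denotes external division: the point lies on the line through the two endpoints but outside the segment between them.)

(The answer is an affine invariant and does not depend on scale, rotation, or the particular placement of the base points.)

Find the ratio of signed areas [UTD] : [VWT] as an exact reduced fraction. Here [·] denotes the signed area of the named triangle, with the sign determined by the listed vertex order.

Assign W = (0, 0), U = (1, 0), D = (0, 1) — the answer is frame-independent, so this choice is without loss of generality.
1. T lies on line WU with WT:TU = -3:2 ⇒ T = (3, 0)
2. V lies on line DT with DV:VT = 1:3 ⇒ V = (3/4, 3/4)
2·[UTD] = 2, 2·[VWT] = 9/4
[UTD]:[VWT] = 2:9/4 = 8/9

[UTD]:[VWT] = 8/9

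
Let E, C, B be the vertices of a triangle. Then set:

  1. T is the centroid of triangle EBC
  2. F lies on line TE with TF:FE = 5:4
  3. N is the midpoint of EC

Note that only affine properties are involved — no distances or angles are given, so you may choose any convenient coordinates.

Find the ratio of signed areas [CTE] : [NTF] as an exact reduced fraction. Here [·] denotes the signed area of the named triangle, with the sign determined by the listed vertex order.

[CTE]:[NTF] = 18/5

Set E = (0, 0), C = (1, 0), B = (0, 1); any affine frame gives the same invariant.
1. T is the centroid of triangle EBC ⇒ T = (1/3, 1/3)
2. F lies on line TE with TF:FE = 5:4 ⇒ F = (4/27, 4/27)
3. N is the midpoint of EC ⇒ N = (1/2, 0)
2·[CTE] = 1/3, 2·[NTF] = 5/54
[CTE]:[NTF] = 1/3:5/54 = 18/5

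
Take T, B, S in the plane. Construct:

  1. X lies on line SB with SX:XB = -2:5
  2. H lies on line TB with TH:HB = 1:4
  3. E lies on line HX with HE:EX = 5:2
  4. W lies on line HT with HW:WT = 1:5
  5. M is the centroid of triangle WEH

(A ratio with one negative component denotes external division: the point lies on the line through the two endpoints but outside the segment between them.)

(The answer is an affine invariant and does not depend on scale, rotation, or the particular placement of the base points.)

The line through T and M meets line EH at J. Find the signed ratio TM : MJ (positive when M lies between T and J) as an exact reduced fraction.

TM:MJ = 17

Set T = (0, 0), B = (1, 0), S = (0, 1); any affine frame gives the same invariant.
1. X lies on line SB with SX:XB = -2:5 ⇒ X = (-2/3, 5/3)
2. H lies on line TB with TH:HB = 1:4 ⇒ H = (1/5, 0)
3. E lies on line HX with HE:EX = 5:2 ⇒ E = (-44/105, 25/21)
4. W lies on line HT with HW:WT = 1:5 ⇒ W = (1/6, 0)
5. M is the centroid of triangle WEH ⇒ M = (-11/630, 25/63)
line TM meets EH at J = (-11/595, 50/119)
M = T + t·(J−T) with t = 17/18, so TM:MJ = 17/18:1/18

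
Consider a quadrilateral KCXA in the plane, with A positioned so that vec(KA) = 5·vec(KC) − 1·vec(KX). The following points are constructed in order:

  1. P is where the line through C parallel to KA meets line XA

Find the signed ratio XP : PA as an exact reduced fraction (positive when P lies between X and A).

XP:PA = 4

Work in coordinates with K = (0, 0), C = (1, 0), X = (0, 1), A = (5, -1).
1. P is where the line through C parallel to KA meets line XA ⇒ P = (4, -3/5)
P = X + t·(A−X) with t = 4/5, so XP:PA = t:(1−t) = 4/5:1/5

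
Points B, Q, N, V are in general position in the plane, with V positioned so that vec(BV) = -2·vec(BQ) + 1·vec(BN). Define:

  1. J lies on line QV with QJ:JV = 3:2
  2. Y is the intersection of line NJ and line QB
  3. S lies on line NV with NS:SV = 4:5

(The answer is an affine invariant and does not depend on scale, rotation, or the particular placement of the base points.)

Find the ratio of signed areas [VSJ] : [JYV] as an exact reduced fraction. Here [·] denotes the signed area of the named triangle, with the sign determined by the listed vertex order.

[VSJ]:[JYV] = 10/27

Assign B = (0, 0), Q = (1, 0), N = (0, 1), V = (-2, 1) — the answer is frame-independent, so this choice is without loss of generality.
1. J lies on line QV with QJ:JV = 3:2 ⇒ J = (-4/5, 3/5)
2. Y is the intersection of line NJ and line QB ⇒ Y = (-2, 0)
3. S lies on line NV with NS:SV = 4:5 ⇒ S = (-8/9, 1)
2·[VSJ] = -4/9, 2·[JYV] = -6/5
[VSJ]:[JYV] = -4/9:-6/5 = 10/27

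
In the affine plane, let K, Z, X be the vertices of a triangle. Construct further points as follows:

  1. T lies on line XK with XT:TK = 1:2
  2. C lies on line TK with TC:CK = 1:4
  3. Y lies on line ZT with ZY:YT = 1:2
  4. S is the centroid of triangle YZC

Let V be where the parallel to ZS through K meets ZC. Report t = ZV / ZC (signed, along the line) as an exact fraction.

Choose coordinates K = (0, 0), Z = (1, 0), X = (0, 1).
1. T lies on line XK with XT:TK = 1:2 ⇒ T = (0, 2/3)
2. C lies on line TK with TC:CK = 1:4 ⇒ C = (0, 8/15)
3. Y lies on line ZT with ZY:YT = 1:2 ⇒ Y = (2/3, 2/9)
4. S is the centroid of triangle YZC ⇒ S = (5/9, 34/135)
through K parallel to ZS: direction (-4/9, 34/135); meets ZC at V = (-16, 136/15)
V = Z + t·(C−Z) with t = 17

t = 17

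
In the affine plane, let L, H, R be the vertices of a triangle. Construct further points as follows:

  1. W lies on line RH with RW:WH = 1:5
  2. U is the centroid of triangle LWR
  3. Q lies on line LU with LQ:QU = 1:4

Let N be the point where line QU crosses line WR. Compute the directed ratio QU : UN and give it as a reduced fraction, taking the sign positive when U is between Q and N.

Assign L = (0, 0), H = (1, 0), R = (0, 1) — the answer is frame-independent, so this choice is without loss of generality.
1. W lies on line RH with RW:WH = 1:5 ⇒ W = (1/6, 5/6)
2. U is the centroid of triangle LWR ⇒ U = (1/18, 11/18)
3. Q lies on line LU with LQ:QU = 1:4 ⇒ Q = (1/90, 11/90)
line QU meets WR at N = (1/12, 11/12)
U = Q + t·(N−Q) with t = 8/13, so QU:UN = 8/13:5/13

QU:UN = 8/5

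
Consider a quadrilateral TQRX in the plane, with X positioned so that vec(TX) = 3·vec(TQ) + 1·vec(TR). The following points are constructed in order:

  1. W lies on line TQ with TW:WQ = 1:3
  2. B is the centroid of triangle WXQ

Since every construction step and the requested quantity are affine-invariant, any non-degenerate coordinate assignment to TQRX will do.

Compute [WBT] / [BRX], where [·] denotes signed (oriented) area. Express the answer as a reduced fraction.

[WBT]:[BRX] = -1/24

Choose coordinates T = (0, 0), Q = (1, 0), R = (0, 1), X = (3, 1).
1. W lies on line TQ with TW:WQ = 1:3 ⇒ W = (1/4, 0)
2. B is the centroid of triangle WXQ ⇒ B = (17/12, 1/3)
2·[WBT] = 1/12, 2·[BRX] = -2
[WBT]:[BRX] = 1/12:-2 = -1/24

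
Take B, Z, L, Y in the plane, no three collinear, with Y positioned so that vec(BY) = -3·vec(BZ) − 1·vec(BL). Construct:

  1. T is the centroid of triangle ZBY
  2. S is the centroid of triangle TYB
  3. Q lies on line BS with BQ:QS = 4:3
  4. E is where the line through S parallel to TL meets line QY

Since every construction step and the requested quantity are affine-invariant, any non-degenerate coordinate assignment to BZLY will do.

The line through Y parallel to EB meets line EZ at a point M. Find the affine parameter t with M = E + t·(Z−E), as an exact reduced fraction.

Work in coordinates with B = (0, 0), Z = (1, 0), L = (0, 1), Y = (-3, -1).
1. T is the centroid of triangle ZBY ⇒ T = (-2/3, -1/3)
2. S is the centroid of triangle TYB ⇒ S = (-11/9, -4/9)
3. Q lies on line BS with BQ:QS = 4:3 ⇒ Q = (-44/63, -16/63)
4. E is where the line through S parallel to TL meets line QY ⇒ E = (-98/81, -34/81)
through Y parallel to EB: direction (98/81, 34/81); meets EZ at M = (-2024/1377, -38/81)
M = E + t·(Z−E) with t = -2/17

t = -2/17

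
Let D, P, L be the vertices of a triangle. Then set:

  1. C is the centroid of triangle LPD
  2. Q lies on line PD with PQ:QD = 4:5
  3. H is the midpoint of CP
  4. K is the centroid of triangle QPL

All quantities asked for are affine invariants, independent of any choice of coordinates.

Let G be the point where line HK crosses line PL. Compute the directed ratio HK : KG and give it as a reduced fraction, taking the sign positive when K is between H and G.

HK:KG = 1/8

Work in coordinates with D = (0, 0), P = (1, 0), L = (0, 1).
1. C is the centroid of triangle LPD ⇒ C = (1/3, 1/3)
2. Q lies on line PD with PQ:QD = 4:5 ⇒ Q = (5/9, 0)
3. H is the midpoint of CP ⇒ H = (2/3, 1/6)
4. K is the centroid of triangle QPL ⇒ K = (14/27, 1/3)
line HK meets PL at G = (-2/3, 5/3)
K = H + t·(G−H) with t = 1/9, so HK:KG = 1/9:8/9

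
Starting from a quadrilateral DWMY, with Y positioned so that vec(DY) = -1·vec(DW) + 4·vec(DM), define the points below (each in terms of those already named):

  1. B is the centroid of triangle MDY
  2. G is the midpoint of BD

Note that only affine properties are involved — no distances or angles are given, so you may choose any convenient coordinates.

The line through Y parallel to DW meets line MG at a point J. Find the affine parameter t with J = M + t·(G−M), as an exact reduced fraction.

Set D = (0, 0), W = (1, 0), M = (0, 1), Y = (-1, 4); any affine frame gives the same invariant.
1. B is the centroid of triangle MDY ⇒ B = (-1/3, 5/3)
2. G is the midpoint of BD ⇒ G = (-1/6, 5/6)
through Y parallel to DW: direction (1, 0); meets MG at J = (3, 4)
J = M + t·(G−M) with t = -18

t = -18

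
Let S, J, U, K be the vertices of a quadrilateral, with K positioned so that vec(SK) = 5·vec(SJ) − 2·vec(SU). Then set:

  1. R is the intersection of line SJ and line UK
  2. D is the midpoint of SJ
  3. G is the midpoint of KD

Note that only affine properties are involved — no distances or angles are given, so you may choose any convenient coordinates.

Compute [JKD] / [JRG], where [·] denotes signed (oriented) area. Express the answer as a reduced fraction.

[JKD]:[JRG] = 3/2

Assign S = (0, 0), J = (1, 0), U = (0, 1), K = (5, -2) — the answer is frame-independent, so this choice is without loss of generality.
1. R is the intersection of line SJ and line UK ⇒ R = (5/3, 0)
2. D is the midpoint of SJ ⇒ D = (1/2, 0)
3. G is the midpoint of KD ⇒ G = (11/4, -1)
2·[JKD] = -1, 2·[JRG] = -2/3
[JKD]:[JRG] = -1:-2/3 = 3/2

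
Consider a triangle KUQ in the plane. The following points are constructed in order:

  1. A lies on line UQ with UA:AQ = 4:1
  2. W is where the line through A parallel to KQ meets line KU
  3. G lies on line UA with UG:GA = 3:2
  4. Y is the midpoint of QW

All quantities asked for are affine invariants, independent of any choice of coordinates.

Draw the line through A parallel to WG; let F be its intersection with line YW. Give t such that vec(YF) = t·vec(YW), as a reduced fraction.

t = -3/13

Choose coordinates K = (0, 0), U = (1, 0), Q = (0, 1).
1. A lies on line UQ with UA:AQ = 4:1 ⇒ A = (1/5, 4/5)
2. W is where the line through A parallel to KQ meets line KU ⇒ W = (1/5, 0)
3. G lies on line UA with UG:GA = 3:2 ⇒ G = (13/25, 12/25)
4. Y is the midpoint of QW ⇒ Y = (1/10, 1/2)
through A parallel to WG: direction (8/25, 12/25); meets YW at F = (1/13, 8/13)
F = Y + t·(W−Y) with t = -3/13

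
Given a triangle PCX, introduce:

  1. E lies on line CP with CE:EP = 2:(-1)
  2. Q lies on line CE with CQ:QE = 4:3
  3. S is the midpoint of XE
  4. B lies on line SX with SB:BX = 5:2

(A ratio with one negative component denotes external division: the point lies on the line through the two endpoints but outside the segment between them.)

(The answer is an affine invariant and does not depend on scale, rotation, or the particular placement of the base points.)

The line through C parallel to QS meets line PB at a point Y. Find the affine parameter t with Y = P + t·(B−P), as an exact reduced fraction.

Set P = (0, 0), C = (1, 0), X = (0, 1); any affine frame gives the same invariant.
1. E lies on line CP with CE:EP = 2:(-1) ⇒ E = (-1, 0)
2. Q lies on line CE with CQ:QE = 4:3 ⇒ Q = (-1/7, 0)
3. S is the midpoint of XE ⇒ S = (-1/2, 1/2)
4. B lies on line SX with SB:BX = 5:2 ⇒ B = (-1/7, 6/7)
through C parallel to QS: direction (-5/14, 1/2); meets PB at Y = (-7/23, 42/23)
Y = P + t·(B−P) with t = 49/23

t = 49/23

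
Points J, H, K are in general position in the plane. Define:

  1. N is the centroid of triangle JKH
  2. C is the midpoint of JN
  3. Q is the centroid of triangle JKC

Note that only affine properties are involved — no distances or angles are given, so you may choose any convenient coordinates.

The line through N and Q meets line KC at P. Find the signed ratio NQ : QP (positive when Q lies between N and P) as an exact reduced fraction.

NQ:QP = -4

Work in coordinates with J = (0, 0), H = (1, 0), K = (0, 1).
1. N is the centroid of triangle JKH ⇒ N = (1/3, 1/3)
2. C is the midpoint of JN ⇒ C = (1/6, 1/6)
3. Q is the centroid of triangle JKC ⇒ Q = (1/18, 7/18)
line NQ meets KC at P = (1/8, 3/8)
Q = N + t·(P−N) with t = 4/3, so NQ:QP = 4/3:-1/3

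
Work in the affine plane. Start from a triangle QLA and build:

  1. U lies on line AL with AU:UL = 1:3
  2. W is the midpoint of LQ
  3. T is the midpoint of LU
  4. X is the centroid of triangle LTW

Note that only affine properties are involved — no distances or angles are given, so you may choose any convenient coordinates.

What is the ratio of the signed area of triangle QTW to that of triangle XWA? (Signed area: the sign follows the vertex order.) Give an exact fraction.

[QTW]:[XWA] = 9/13

Set Q = (0, 0), L = (1, 0), A = (0, 1); any affine frame gives the same invariant.
1. U lies on line AL with AU:UL = 1:3 ⇒ U = (1/4, 3/4)
2. W is the midpoint of LQ ⇒ W = (1/2, 0)
3. T is the midpoint of LU ⇒ T = (5/8, 3/8)
4. X is the centroid of triangle LTW ⇒ X = (17/24, 1/8)
2·[QTW] = -3/16, 2·[XWA] = -13/48
[QTW]:[XWA] = -3/16:-13/48 = 9/13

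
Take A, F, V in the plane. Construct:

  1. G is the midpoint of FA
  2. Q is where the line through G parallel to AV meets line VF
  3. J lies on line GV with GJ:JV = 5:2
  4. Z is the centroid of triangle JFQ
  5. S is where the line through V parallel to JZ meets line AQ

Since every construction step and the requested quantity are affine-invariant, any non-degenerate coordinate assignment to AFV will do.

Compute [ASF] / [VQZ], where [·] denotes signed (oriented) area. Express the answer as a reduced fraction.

[ASF]:[VQZ] = 119/5

Choose coordinates A = (0, 0), F = (1, 0), V = (0, 1).
1. G is the midpoint of FA ⇒ G = (1/2, 0)
2. Q is where the line through G parallel to AV meets line VF ⇒ Q = (1/2, 1/2)
3. J lies on line GV with GJ:JV = 5:2 ⇒ J = (1/7, 5/7)
4. Z is the centroid of triangle JFQ ⇒ Z = (23/42, 17/42)
5. S is where the line through V parallel to JZ meets line AQ ⇒ S = (17/30, 17/30)
2·[ASF] = -17/30, 2·[VQZ] = -1/42
[ASF]:[VQZ] = -17/30:-1/42 = 119/5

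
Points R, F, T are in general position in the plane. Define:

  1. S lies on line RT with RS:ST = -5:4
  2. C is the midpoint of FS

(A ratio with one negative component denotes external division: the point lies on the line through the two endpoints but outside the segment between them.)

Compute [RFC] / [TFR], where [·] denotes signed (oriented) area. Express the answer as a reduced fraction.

Set R = (0, 0), F = (1, 0), T = (0, 1); any affine frame gives the same invariant.
1. S lies on line RT with RS:ST = -5:4 ⇒ S = (0, 5)
2. C is the midpoint of FS ⇒ C = (1/2, 5/2)
2·[RFC] = 5/2, 2·[TFR] = -1
[RFC]:[TFR] = 5/2:-1 = -5/2

[RFC]:[TFR] = -5/2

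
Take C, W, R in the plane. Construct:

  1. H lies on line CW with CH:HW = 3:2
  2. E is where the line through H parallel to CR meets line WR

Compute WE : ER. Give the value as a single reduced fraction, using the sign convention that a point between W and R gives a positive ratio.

Assign C = (0, 0), W = (1, 0), R = (0, 1) — the answer is frame-independent, so this choice is without loss of generality.
1. H lies on line CW with CH:HW = 3:2 ⇒ H = (3/5, 0)
2. E is where the line through H parallel to CR meets line WR ⇒ E = (3/5, 2/5)
E = W + t·(R−W) with t = 2/5, so WE:ER = t:(1−t) = 2/5:3/5

WE:ER = 2/3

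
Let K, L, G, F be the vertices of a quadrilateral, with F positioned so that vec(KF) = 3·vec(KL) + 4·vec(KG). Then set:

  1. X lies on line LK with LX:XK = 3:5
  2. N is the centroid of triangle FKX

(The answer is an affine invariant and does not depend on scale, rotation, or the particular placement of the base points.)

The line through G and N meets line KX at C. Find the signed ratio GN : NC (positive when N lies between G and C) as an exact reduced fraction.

Choose coordinates K = (0, 0), L = (1, 0), G = (0, 1), F = (3, 4).
1. X lies on line LK with LX:XK = 3:5 ⇒ X = (5/8, 0)
2. N is the centroid of triangle FKX ⇒ N = (29/24, 4/3)
line GN meets KX at C = (-29/8, 0)
N = G + t·(C−G) with t = -1/3, so GN:NC = -1/3:4/3

GN:NC = -1/4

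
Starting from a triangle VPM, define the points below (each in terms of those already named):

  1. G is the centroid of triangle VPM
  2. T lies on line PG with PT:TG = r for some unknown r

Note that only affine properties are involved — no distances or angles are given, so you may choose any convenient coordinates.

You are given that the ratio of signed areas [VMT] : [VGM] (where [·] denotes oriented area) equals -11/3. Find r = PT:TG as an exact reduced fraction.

Assign V = (0, 0), P = (1, 0), M = (0, 1) — the answer is frame-independent, so this choice is without loss of generality.
1. G is the centroid of triangle VPM ⇒ G = (1/3, 1/3)
2. With PT:TG = r, write λ = r/(r+1) so T = P + λ·(G−P); T is affine-linear in λ
Every point depending on T is an affine combination of T and λ-independent points, so each such coordinate is linear in λ; the λ² term in each signed area is a multiple of (G−P)×(G−P) = 0, so 2·[VMT] and 2·[VGM] are each linear in λ. Evaluating at λ=0 and λ=1:
  2·[VMT] = 2/3·λ − 1,   2·[VGM] = 1/3
So [VMT]:[VGM] = (2/3·λ − 1) / (1/3). Setting this equal to -11/3:
  2/3·λ − 1 = -11/3·(1/3)  ⇒  λ = -1/3
Then r = λ/(1−λ) = (-1/3)/(4/3) = -1/4. Check: with r = -1/4, T = (11/9, -1/9) and [VMT]:[VGM] = -11/3 as required.

r = -1/4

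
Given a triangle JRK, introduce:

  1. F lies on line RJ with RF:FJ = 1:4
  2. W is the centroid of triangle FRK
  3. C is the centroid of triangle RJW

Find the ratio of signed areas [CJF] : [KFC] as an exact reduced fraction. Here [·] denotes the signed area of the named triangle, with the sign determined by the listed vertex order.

[CJF]:[KFC] = -1/2

Assign J = (0, 0), R = (1, 0), K = (0, 1) — the answer is frame-independent, so this choice is without loss of generality.
1. F lies on line RJ with RF:FJ = 1:4 ⇒ F = (4/5, 0)
2. W is the centroid of triangle FRK ⇒ W = (3/5, 1/3)
3. C is the centroid of triangle RJW ⇒ C = (8/15, 1/9)
2·[CJF] = 4/45, 2·[KFC] = -8/45
[CJF]:[KFC] = 4/45:-8/45 = -1/2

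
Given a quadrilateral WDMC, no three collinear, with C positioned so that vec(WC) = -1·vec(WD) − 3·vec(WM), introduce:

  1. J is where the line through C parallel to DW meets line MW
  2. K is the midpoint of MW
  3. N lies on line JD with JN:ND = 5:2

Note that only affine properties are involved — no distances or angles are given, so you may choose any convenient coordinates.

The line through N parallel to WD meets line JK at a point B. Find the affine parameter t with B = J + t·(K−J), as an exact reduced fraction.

Set W = (0, 0), D = (1, 0), M = (0, 1), C = (-1, -3); any affine frame gives the same invariant.
1. J is where the line through C parallel to DW meets line MW ⇒ J = (0, -3)
2. K is the midpoint of MW ⇒ K = (0, 1/2)
3. N lies on line JD with JN:ND = 5:2 ⇒ N = (5/7, -6/7)
through N parallel to WD: direction (1, 0); meets JK at B = (0, -6/7)
B = J + t·(K−J) with t = 30/49

t = 30/49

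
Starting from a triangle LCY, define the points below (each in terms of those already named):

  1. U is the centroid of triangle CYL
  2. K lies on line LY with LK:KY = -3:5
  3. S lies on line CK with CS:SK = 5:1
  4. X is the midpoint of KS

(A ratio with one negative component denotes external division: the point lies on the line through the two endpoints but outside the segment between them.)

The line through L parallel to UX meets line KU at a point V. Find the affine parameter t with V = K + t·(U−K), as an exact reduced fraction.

t = -27/8

Choose coordinates L = (0, 0), C = (1, 0), Y = (0, 1).
1. U is the centroid of triangle CYL ⇒ U = (1/3, 1/3)
2. K lies on line LY with LK:KY = -3:5 ⇒ K = (0, -3/2)
3. S lies on line CK with CS:SK = 5:1 ⇒ S = (1/6, -5/4)
4. X is the midpoint of KS ⇒ X = (1/12, -11/8)
through L parallel to UX: direction (-1/4, -41/24); meets KU at V = (-9/8, -123/16)
V = K + t·(U−K) with t = -27/8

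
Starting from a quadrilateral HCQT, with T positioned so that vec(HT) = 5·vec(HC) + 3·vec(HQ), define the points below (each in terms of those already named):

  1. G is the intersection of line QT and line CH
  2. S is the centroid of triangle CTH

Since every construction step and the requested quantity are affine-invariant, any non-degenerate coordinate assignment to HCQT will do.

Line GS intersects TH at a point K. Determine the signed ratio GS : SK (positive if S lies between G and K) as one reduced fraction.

GS:SK = -17/2

Assign H = (0, 0), C = (1, 0), Q = (0, 1), T = (5, 3) — the answer is frame-independent, so this choice is without loss of generality.
1. G is the intersection of line QT and line CH ⇒ G = (-5/2, 0)
2. S is the centroid of triangle CTH ⇒ S = (2, 1)
line GS meets TH at K = (25/17, 15/17)
S = G + t·(K−G) with t = 17/15, so GS:SK = 17/15:-2/15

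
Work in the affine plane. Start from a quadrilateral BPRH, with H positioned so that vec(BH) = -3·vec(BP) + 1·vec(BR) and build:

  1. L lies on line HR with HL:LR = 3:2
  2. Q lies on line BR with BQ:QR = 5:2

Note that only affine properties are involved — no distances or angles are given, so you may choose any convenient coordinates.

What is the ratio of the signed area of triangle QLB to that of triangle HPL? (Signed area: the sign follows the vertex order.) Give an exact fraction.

Set B = (0, 0), P = (1, 0), R = (0, 1), H = (-3, 1); any affine frame gives the same invariant.
1. L lies on line HR with HL:LR = 3:2 ⇒ L = (-6/5, 1)
2. Q lies on line BR with BQ:QR = 5:2 ⇒ Q = (0, 5/7)
2·[QLB] = 6/7, 2·[HPL] = 9/5
[QLB]:[HPL] = 6/7:9/5 = 10/21

[QLB]:[HPL] = 10/21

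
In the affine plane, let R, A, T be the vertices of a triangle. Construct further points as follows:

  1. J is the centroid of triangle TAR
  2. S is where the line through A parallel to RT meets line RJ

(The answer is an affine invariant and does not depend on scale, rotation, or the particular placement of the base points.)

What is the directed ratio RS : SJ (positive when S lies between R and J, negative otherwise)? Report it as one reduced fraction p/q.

RS:SJ = -3/2

Choose coordinates R = (0, 0), A = (1, 0), T = (0, 1).
1. J is the centroid of triangle TAR ⇒ J = (1/3, 1/3)
2. S is where the line through A parallel to RT meets line RJ ⇒ S = (1, 1)
S = R + t·(J−R) with t = 3, so RS:SJ = t:(1−t) = 3:-2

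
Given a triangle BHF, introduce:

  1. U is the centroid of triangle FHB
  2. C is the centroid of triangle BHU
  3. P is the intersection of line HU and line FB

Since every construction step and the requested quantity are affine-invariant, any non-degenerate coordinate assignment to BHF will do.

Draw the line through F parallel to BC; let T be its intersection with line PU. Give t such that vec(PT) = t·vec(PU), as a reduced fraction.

t = -2

Set B = (0, 0), H = (1, 0), F = (0, 1); any affine frame gives the same invariant.
1. U is the centroid of triangle FHB ⇒ U = (1/3, 1/3)
2. C is the centroid of triangle BHU ⇒ C = (4/9, 1/9)
3. P is the intersection of line HU and line FB ⇒ P = (0, 1/2)
through F parallel to BC: direction (4/9, 1/9); meets PU at T = (-2/3, 5/6)
T = P + t·(U−P) with t = -2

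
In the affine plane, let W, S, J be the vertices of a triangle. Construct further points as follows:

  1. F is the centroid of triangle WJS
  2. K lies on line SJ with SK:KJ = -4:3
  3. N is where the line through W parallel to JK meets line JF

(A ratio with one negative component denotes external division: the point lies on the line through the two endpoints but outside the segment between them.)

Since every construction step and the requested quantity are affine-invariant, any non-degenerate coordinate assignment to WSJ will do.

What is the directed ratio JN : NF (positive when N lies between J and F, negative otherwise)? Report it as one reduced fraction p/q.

Work in coordinates with W = (0, 0), S = (1, 0), J = (0, 1).
1. F is the centroid of triangle WJS ⇒ F = (1/3, 1/3)
2. K lies on line SJ with SK:KJ = -4:3 ⇒ K = (-3, 4)
3. N is where the line through W parallel to JK meets line JF ⇒ N = (1, -1)
N = J + t·(F−J) with t = 3, so JN:NF = t:(1−t) = 3:-2

JN:NF = -3/2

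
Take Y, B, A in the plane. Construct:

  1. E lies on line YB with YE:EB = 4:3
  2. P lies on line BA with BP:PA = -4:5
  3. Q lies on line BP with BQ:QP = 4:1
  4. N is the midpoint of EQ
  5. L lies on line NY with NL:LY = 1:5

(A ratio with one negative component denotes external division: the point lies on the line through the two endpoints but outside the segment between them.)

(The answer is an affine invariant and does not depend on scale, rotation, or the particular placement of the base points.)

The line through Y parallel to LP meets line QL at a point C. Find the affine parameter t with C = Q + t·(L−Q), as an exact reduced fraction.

Set Y = (0, 0), B = (1, 0), A = (0, 1); any affine frame gives the same invariant.
1. E lies on line YB with YE:EB = 4:3 ⇒ E = (4/7, 0)
2. P lies on line BA with BP:PA = -4:5 ⇒ P = (5, -4)
3. Q lies on line BP with BQ:QP = 4:1 ⇒ Q = (21/5, -16/5)
4. N is the midpoint of EQ ⇒ N = (167/70, -8/5)
5. L lies on line NY with NL:LY = 1:5 ⇒ L = (167/84, -4/3)
through Y parallel to LP: direction (253/84, -8/3); meets QL at C = (-5060/609, 640/87)
C = Q + t·(L−Q) with t = 164/29

t = 164/29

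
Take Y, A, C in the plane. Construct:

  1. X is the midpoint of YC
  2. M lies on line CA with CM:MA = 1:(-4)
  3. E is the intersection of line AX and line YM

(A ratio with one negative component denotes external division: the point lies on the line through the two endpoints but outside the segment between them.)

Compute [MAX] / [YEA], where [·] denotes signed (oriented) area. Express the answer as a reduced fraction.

Set Y = (0, 0), A = (1, 0), C = (0, 1); any affine frame gives the same invariant.
1. X is the midpoint of YC ⇒ X = (0, 1/2)
2. M lies on line CA with CM:MA = 1:(-4) ⇒ M = (-1/3, 4/3)
3. E is the intersection of line AX and line YM ⇒ E = (-1/7, 4/7)
2·[MAX] = -2/3, 2·[YEA] = -4/7
[MAX]:[YEA] = -2/3:-4/7 = 7/6

[MAX]:[YEA] = 7/6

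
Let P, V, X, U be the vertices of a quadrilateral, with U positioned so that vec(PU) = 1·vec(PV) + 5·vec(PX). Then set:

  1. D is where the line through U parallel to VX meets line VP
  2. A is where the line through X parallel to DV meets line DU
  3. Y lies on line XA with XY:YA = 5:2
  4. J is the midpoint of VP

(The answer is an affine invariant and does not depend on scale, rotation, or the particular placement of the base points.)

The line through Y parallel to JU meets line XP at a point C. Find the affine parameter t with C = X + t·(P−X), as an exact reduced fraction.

Work in coordinates with P = (0, 0), V = (1, 0), X = (0, 1), U = (1, 5).
1. D is where the line through U parallel to VX meets line VP ⇒ D = (6, 0)
2. A is where the line through X parallel to DV meets line DU ⇒ A = (5, 1)
3. Y lies on line XA with XY:YA = 5:2 ⇒ Y = (25/7, 1)
4. J is the midpoint of VP ⇒ J = (1/2, 0)
through Y parallel to JU: direction (1/2, 5); meets XP at C = (0, -243/7)
C = X + t·(P−X) with t = 250/7

t = 250/7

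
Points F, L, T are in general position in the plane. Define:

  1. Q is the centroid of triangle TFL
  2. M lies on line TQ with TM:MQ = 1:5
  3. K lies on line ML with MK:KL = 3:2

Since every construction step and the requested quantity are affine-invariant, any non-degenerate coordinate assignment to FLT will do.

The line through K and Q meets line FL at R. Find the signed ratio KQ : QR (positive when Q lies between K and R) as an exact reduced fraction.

KQ:QR = 1/15

Choose coordinates F = (0, 0), L = (1, 0), T = (0, 1).
1. Q is the centroid of triangle TFL ⇒ Q = (1/3, 1/3)
2. M lies on line TQ with TM:MQ = 1:5 ⇒ M = (1/18, 8/9)
3. K lies on line ML with MK:KL = 3:2 ⇒ K = (28/45, 16/45)
line KQ meets FL at R = (-4, 0)
Q = K + t·(R−K) with t = 1/16, so KQ:QR = 1/16:15/16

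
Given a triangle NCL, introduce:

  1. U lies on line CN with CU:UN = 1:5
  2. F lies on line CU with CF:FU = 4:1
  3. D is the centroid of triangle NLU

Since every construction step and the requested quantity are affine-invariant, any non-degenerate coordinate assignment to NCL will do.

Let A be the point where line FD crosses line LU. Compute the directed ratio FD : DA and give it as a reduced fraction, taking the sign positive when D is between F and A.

FD:DA = -28/25

Set N = (0, 0), C = (1, 0), L = (0, 1); any affine frame gives the same invariant.
1. U lies on line CN with CU:UN = 1:5 ⇒ U = (5/6, 0)
2. F lies on line CU with CF:FU = 4:1 ⇒ F = (13/15, 0)
3. D is the centroid of triangle NLU ⇒ D = (5/18, 1/3)
line FD meets LU at A = (45/56, 1/28)
D = F + t·(A−F) with t = 28/3, so FD:DA = 28/3:-25/3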